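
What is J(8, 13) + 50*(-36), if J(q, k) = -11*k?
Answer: -1943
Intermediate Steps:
J(8, 13) + 50*(-36) = -11*13 + 50*(-36) = -143 - 1800 = -1943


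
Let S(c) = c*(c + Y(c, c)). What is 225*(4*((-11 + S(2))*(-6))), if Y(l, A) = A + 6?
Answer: -48600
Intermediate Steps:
Y(l, A) = 6 + A
S(c) = c*(6 + 2*c) (S(c) = c*(c + (6 + c)) = c*(6 + 2*c))
225*(4*((-11 + S(2))*(-6))) = 225*(4*((-11 + 2*2*(3 + 2))*(-6))) = 225*(4*((-11 + 2*2*5)*(-6))) = 225*(4*((-11 + 20)*(-6))) = 225*(4*(9*(-6))) = 225*(4*(-54)) = 225*(-216) = -48600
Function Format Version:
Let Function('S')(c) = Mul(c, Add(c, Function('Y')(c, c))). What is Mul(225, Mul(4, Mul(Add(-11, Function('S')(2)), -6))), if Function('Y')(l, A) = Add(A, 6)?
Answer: -48600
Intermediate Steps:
Function('Y')(l, A) = Add(6, A)
Function('S')(c) = Mul(c, Add(6, Mul(2, c))) (Function('S')(c) = Mul(c, Add(c, Add(6, c))) = Mul(c, Add(6, Mul(2, c))))
Mul(225, Mul(4, Mul(Add(-11, Function('S')(2)), -6))) = Mul(225, Mul(4, Mul(Add(-11, Mul(2, 2, Add(3, 2))), -6))) = Mul(225, Mul(4, Mul(Add(-11, Mul(2, 2, 5)), -6))) = Mul(225, Mul(4, Mul(Add(-11, 20), -6))) = Mul(225, Mul(4, Mul(9, -6))) = Mul(225, Mul(4, -54)) = Mul(225, -216) = -48600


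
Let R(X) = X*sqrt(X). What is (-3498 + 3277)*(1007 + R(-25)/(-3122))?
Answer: -222547 - 27625*I/3122 ≈ -2.2255e+5 - 8.8485*I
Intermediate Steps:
R(X) = X**(3/2)
(-3498 + 3277)*(1007 + R(-25)/(-3122)) = (-3498 + 3277)*(1007 + (-25)**(3/2)/(-3122)) = -221*(1007 - 125*I*(-1/3122)) = -221*(1007 + 125*I/3122) = -222547 - 27625*I/3122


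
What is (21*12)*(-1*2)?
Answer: -504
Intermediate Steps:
(21*12)*(-1*2) = 252*(-2) = -504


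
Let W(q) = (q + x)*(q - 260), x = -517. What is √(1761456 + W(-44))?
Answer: 20*√4830 ≈ 1390.0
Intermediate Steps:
W(q) = (-517 + q)*(-260 + q) (W(q) = (q - 517)*(q - 260) = (-517 + q)*(-260 + q))
√(1761456 + W(-44)) = √(1761456 + (134420 + (-44)² - 777*(-44))) = √(1761456 + (134420 + 1936 + 34188)) = √(1761456 + 170544) = √1932000 = 20*√4830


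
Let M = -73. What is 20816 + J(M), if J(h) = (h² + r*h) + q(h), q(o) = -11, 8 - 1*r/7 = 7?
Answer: 25623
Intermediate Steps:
r = 7 (r = 56 - 7*7 = 56 - 49 = 7)
J(h) = -11 + h² + 7*h (J(h) = (h² + 7*h) - 11 = -11 + h² + 7*h)
20816 + J(M) = 20816 + (-11 + (-73)² + 7*(-73)) = 20816 + (-11 + 5329 - 511) = 20816 + 4807 = 25623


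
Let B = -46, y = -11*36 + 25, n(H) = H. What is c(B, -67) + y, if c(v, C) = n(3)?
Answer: -368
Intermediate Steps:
y = -371 (y = -396 + 25 = -371)
c(v, C) = 3
c(B, -67) + y = 3 - 371 = -368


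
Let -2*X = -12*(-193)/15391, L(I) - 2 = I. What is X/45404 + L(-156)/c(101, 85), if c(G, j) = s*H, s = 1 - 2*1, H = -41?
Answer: -53808621967/14325665762 ≈ -3.7561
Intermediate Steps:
L(I) = 2 + I
s = -1 (s = 1 - 2 = -1)
X = -1158/15391 (X = -(-12*(-193))/(2*15391) = -1158/15391 ≈ -0.075239)
c(G, j) = 41 (c(G, j) = -1*(-41) = 41)
X/45404 + L(-156)/c(101, 85) = -1158/15391/45404 + (2 - 156)/41 = -1158/15391*1/45404 - 154*1/41 = -579/349406482 - 154/41 = -53808621967/14325665762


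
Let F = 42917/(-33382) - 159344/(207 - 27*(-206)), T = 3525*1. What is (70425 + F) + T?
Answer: 14235780244519/192580758 ≈ 73921.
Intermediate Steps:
T = 3525
F = -5566809581/192580758 (F = 42917*(-1/33382) - 159344/(207 + 5562) = -42917/33382 - 159344/5769 = -5566809581/192580758 ≈ -28.906)
(70425 + F) + T = (70425 - 5566809581/192580758) + 3525 = 13556933072569/192580758 + 3525 = 14235780244519/192580758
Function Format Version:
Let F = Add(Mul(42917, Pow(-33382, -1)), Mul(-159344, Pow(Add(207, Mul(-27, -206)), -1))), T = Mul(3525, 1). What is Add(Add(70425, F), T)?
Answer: Rational(14235780244519, 192580758) ≈ 73921.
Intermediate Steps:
T = 3525
F = Rational(-5566809581, 192580758) (F = Add(Mul(42917, Rational(-1, 33382)), Mul(-159344, Pow(Add(207, 5562), -1))) = Add(Rational(-42917, 33382), Mul(-159344, Pow(5769, -1))) = Add(Rational(-42917, 33382), Mul(-159344, Rational(1, 5769))) = Add(Rational(-42917, 33382), Rational(-159344, 5769)) = Rational(-5566809581, 192580758) ≈ -28.906)
Add(Add(70425, F), T) = Add(Add(70425, Rational(-5566809581, 192580758)), 3525) = Add(Rational(13556933072569, 192580758), 3525) = Rational(14235780244519, 192580758)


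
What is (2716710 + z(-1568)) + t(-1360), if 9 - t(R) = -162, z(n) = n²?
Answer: 5175505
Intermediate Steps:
t(R) = 171 (t(R) = 9 - 1*(-162) = 9 + 162 = 171)
(2716710 + z(-1568)) + t(-1360) = (2716710 + (-1568)²) + 171 = (2716710 + 2458624) + 171 = 5175334 + 171 = 5175505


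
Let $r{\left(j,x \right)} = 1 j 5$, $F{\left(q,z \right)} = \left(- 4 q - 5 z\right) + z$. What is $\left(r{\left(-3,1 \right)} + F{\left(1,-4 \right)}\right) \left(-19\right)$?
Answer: $57$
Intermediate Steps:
$F{\left(q,z \right)} = - 4 q - 4 z$ ($F{\left(q,z \right)} = \left(- 5 z - 4 q\right) + z = - 4 q - 4 z$)
$r{\left(j,x \right)} = 5 j$ ($r{\left(j,x \right)} = j 5 = 5 j$)
$\left(r{\left(-3,1 \right)} + F{\left(1,-4 \right)}\right) \left(-19\right) = \left(5 \left(-3\right) - -12\right) \left(-19\right) = \left(-15 + \left(-4 + 16\right)\right) \left(-19\right) = \left(-15 + 12\right) \left(-19\right) = \left(-3\right) \left(-19\right) = 57$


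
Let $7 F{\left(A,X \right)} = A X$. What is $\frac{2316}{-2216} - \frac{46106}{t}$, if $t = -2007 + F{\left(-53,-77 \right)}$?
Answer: $\frac{6179557}{197224} \approx 31.333$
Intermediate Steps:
$F{\left(A,X \right)} = \frac{A X}{7}$
$t = -1424$ ($t = -2007 + \frac{1}{7} \left(-53\right) \left(-77\right) = -2007 + 583 = -1424$)
$\frac{2316}{-2216} - \frac{46106}{t} = \frac{2316}{-2216} - \frac{46106}{-1424} = 2316 \left(- \frac{1}{2216}\right) - - \frac{23053}{712} = - \frac{579}{554} + \frac{23053}{712} = \frac{6179557}{197224}$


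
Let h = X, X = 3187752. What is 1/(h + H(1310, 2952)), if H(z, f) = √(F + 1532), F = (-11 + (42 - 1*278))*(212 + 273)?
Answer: 1062584/3387254310589 - I*√118263/10161762931767 ≈ 3.137e-7 - 3.3842e-11*I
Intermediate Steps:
F = -119795 (F = (-11 + (42 - 278))*485 = (-11 - 236)*485 = -247*485 = -119795)
H(z, f) = I*√118263 (H(z, f) = √(-119795 + 1532) = √(-118263) = I*√118263)
h = 3187752
1/(h + H(1310, 2952)) = 1/(3187752 + I*√118263)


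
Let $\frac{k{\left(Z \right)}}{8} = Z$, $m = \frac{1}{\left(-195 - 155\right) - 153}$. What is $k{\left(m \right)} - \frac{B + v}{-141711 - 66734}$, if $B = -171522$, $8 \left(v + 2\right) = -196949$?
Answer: $- \frac{802618403}{838782680} \approx -0.95688$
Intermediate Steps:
$v = - \frac{196965}{8}$ ($v = -2 + \frac{1}{8} \left(-196949\right) = -2 - \frac{196949}{8} = - \frac{196965}{8} \approx -24621.0$)
$m = - \frac{1}{503}$ ($m = \frac{1}{-350 - 153} = \frac{1}{-503} = - \frac{1}{503} \approx -0.0019881$)
$k{\left(Z \right)} = 8 Z$
$k{\left(m \right)} - \frac{B + v}{-141711 - 66734} = 8 \left(- \frac{1}{503}\right) - \frac{-171522 - \frac{196965}{8}}{-141711 - 66734} = - \frac{8}{503} - - \frac{1569141}{8 \left(-208445\right)} = - \frac{8}{503} - \left(- \frac{1569141}{8}\right) \left(- \frac{1}{208445}\right) = - \frac{8}{503} - \frac{1569141}{1667560} = - \frac{802618403}{838782680}$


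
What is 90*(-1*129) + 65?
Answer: -11545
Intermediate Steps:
90*(-1*129) + 65 = 90*(-129) + 65 = -11610 + 65 = -11545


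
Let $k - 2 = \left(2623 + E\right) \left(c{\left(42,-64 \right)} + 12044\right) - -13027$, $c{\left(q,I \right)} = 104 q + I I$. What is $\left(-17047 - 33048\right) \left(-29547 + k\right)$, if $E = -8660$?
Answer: $6202928914830$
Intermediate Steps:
$c{\left(q,I \right)} = I^{2} + 104 q$ ($c{\left(q,I \right)} = 104 q + I^{2} = I^{2} + 104 q$)
$k = -123793767$ ($k = 2 + \left(\left(2623 - 8660\right) \left(\left(\left(-64\right)^{2} + 104 \cdot 42\right) + 12044\right) - -13027\right) = 2 + \left(- 6037 \left(\left(4096 + 4368\right) + 12044\right) + 13027\right) = 2 + \left(- 6037 \left(8464 + 12044\right) + 13027\right) = 2 + \left(\left(-6037\right) 20508 + 13027\right) = 2 + \left(-123806796 + 13027\right) = 2 - 123793769 = -123793767$)
$\left(-17047 - 33048\right) \left(-29547 + k\right) = \left(-17047 - 33048\right) \left(-29547 - 123793767\right) = \left(-50095\right) \left(-123823314\right) = 6202928914830$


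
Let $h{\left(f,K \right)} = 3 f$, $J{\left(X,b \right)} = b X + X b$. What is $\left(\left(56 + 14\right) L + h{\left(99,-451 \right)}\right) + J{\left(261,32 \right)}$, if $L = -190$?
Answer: $3701$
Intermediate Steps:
$J{\left(X,b \right)} = 2 X b$ ($J{\left(X,b \right)} = X b + X b = 2 X b$)
$\left(\left(56 + 14\right) L + h{\left(99,-451 \right)}\right) + J{\left(261,32 \right)} = \left(\left(56 + 14\right) \left(-190\right) + 3 \cdot 99\right) + 2 \cdot 261 \cdot 32 = \left(70 \left(-190\right) + 297\right) + 16704 = \left(-13300 + 297\right) + 16704 = -13003 + 16704 = 3701$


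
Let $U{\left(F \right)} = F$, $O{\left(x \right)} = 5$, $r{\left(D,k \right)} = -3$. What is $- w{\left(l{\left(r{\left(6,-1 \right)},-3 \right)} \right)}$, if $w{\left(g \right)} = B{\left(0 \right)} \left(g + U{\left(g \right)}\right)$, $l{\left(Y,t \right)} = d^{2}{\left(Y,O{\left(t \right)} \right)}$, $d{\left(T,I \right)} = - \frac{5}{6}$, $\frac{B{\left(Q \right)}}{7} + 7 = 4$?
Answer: $\frac{175}{6} \approx 29.167$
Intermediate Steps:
$B{\left(Q \right)} = -21$ ($B{\left(Q \right)} = -49 + 7 \cdot 4 = -49 + 28 = -21$)
$d{\left(T,I \right)} = - \frac{5}{6}$ ($d{\left(T,I \right)} = \left(-5\right) \frac{1}{6} = - \frac{5}{6}$)
$l{\left(Y,t \right)} = \frac{25}{36}$ ($l{\left(Y,t \right)} = \left(- \frac{5}{6}\right)^{2} = \frac{25}{36}$)
$w{\left(g \right)} = - 42 g$ ($w{\left(g \right)} = - 21 \left(g + g\right) = - 21 \cdot 2 g = - 42 g$)
$- w{\left(l{\left(r{\left(6,-1 \right)},-3 \right)} \right)} = - \frac{\left(-42\right) 25}{36} = \left(-1\right) \left(- \frac{175}{6}\right) = \frac{175}{6}$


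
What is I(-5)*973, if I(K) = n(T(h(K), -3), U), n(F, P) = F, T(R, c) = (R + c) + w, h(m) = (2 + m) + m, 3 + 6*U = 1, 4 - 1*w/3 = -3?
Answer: 9730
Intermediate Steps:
w = 21 (w = 12 - 3*(-3) = 12 + 9 = 21)
U = -⅓ (U = -½ + (⅙)*1 = -½ + ⅙ = -⅓ ≈ -0.33333)
h(m) = 2 + 2*m
T(R, c) = 21 + R + c (T(R, c) = (R + c) + 21 = 21 + R + c)
I(K) = 20 + 2*K (I(K) = 21 + (2 + 2*K) - 3 = 20 + 2*K)
I(-5)*973 = (20 + 2*(-5))*973 = (20 - 10)*973 = 10*973 = 9730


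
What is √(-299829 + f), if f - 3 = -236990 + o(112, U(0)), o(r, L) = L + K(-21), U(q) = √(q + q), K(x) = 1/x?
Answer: I*√236735877/21 ≈ 732.68*I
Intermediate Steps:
U(q) = √2*√q (U(q) = √(2*q) = √2*√q)
o(r, L) = -1/21 + L (o(r, L) = L + 1/(-21) = L - 1/21 = -1/21 + L)
f = -4976728/21 (f = 3 + (-236990 + (-1/21 + √2*√0)) = 3 + (-236990 + (-1/21 + √2*0)) = 3 + (-236990 + (-1/21 + 0)) = 3 + (-236990 - 1/21) = 3 - 4976791/21 = -4976728/21 ≈ -2.3699e+5)
√(-299829 + f) = √(-299829 - 4976728/21) = √(-11273137/21) = I*√236735877/21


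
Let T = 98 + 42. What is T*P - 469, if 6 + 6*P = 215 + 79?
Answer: 6251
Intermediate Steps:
T = 140
P = 48 (P = -1 + (215 + 79)/6 = -1 + (⅙)*294 = -1 + 49 = 48)
T*P - 469 = 140*48 - 469 = 6720 - 469 = 6251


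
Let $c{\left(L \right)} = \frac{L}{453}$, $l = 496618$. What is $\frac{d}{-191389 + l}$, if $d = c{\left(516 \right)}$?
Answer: $\frac{172}{46089579} \approx 3.7319 \cdot 10^{-6}$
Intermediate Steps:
$c{\left(L \right)} = \frac{L}{453}$ ($c{\left(L \right)} = L \frac{1}{453} = \frac{L}{453}$)
$d = \frac{172}{151}$ ($d = \frac{1}{453} \cdot 516 = \frac{172}{151} \approx 1.1391$)
$\frac{d}{-191389 + l} = \frac{172}{151 \left(-191389 + 496618\right)} = \frac{172}{151 \cdot 305229} = \frac{172}{151} \cdot \frac{1}{305229} = \frac{172}{46089579}$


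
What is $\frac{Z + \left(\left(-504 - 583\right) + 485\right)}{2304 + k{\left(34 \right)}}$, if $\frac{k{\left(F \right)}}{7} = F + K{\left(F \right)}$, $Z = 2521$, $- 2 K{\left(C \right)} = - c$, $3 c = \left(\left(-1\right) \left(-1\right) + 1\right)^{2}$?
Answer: $\frac{5757}{7640} \approx 0.75353$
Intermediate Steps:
$c = \frac{4}{3}$ ($c = \frac{\left(\left(-1\right) \left(-1\right) + 1\right)^{2}}{3} = \frac{\left(1 + 1\right)^{2}}{3} = \frac{2^{2}}{3} = \frac{1}{3} \cdot 4 = \frac{4}{3} \approx 1.3333$)
$K{\left(C \right)} = \frac{2}{3}$ ($K{\left(C \right)} = - \frac{\left(-1\right) \frac{4}{3}}{2} = \left(- \frac{1}{2}\right) \left(- \frac{4}{3}\right) = \frac{2}{3}$)
$k{\left(F \right)} = \frac{14}{3} + 7 F$ ($k{\left(F \right)} = 7 \left(F + \frac{2}{3}\right) = 7 \left(\frac{2}{3} + F\right) = \frac{14}{3} + 7 F$)
$\frac{Z + \left(\left(-504 - 583\right) + 485\right)}{2304 + k{\left(34 \right)}} = \frac{2521 + \left(\left(-504 - 583\right) + 485\right)}{2304 + \left(\frac{14}{3} + 7 \cdot 34\right)} = \frac{2521 + \left(-1087 + 485\right)}{2304 + \left(\frac{14}{3} + 238\right)} = \frac{2521 - 602}{2304 + \frac{728}{3}} = \frac{1919}{\frac{7640}{3}} = 1919 \cdot \frac{3}{7640} = \frac{5757}{7640}$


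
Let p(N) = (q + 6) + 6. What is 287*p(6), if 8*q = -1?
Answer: 27265/8 ≈ 3408.1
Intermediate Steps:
q = -⅛ (q = (⅛)*(-1) = -⅛ ≈ -0.12500)
p(N) = 95/8 (p(N) = (-⅛ + 6) + 6 = 47/8 + 6 = 95/8)
287*p(6) = 287*(95/8) = 27265/8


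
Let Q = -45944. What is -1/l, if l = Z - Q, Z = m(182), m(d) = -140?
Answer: -1/45804 ≈ -2.1832e-5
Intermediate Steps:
Z = -140
l = 45804 (l = -140 - 1*(-45944) = -140 + 45944 = 45804)
-1/l = -1/45804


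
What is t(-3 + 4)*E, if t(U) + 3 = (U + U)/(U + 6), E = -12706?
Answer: 241414/7 ≈ 34488.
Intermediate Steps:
t(U) = -3 + 2*U/(6 + U) (t(U) = -3 + (U + U)/(U + 6) = -3 + (2*U)/(6 + U) = -3 + 2*U/(6 + U))
t(-3 + 4)*E = ((-18 - (-3 + 4))/(6 + (-3 + 4)))*(-12706) = ((-18 - 1*1)/(6 + 1))*(-12706) = ((-18 - 1)/7)*(-12706) = ((⅐)*(-19))*(-12706) = -19/7*(-12706) = 241414/7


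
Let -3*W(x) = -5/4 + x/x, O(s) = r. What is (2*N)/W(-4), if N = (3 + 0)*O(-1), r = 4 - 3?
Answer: 72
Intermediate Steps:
r = 1
O(s) = 1
W(x) = 1/12 (W(x) = -(-5/4 + x/x)/3 = -(-5*1/4 + 1)/3 = -(-5/4 + 1)/3 = -1/3*(-1/4) = 1/12)
N = 3 (N = (3 + 0)*1 = 3*1 = 3)
(2*N)/W(-4) = (2*3)/(1/12) = 6*12 = 72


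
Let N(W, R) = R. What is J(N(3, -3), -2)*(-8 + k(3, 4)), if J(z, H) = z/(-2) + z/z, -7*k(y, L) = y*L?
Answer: -170/7 ≈ -24.286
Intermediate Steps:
k(y, L) = -L*y/7 (k(y, L) = -y*L/7 = -L*y/7)
J(z, H) = 1 - z/2 (J(z, H) = z*(-1/2) + 1 = -z/2 + 1 = 1 - z/2)
J(N(3, -3), -2)*(-8 + k(3, 4)) = (1 - 1/2*(-3))*(-8 - 1/7*4*3) = (1 + 3/2)*(-8 - 12/7) = (5/2)*(-68/7) = -170/7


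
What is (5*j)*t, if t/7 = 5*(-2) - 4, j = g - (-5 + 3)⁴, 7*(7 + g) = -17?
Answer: 12460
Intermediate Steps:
g = -66/7 (g = -7 + (⅐)*(-17) = -7 - 17/7 = -66/7 ≈ -9.4286)
j = -178/7 (j = -66/7 - (-5 + 3)⁴ = -66/7 - 1*(-2)⁴ = -66/7 - 1*16 = -66/7 - 16 = -178/7 ≈ -25.429)
t = -98 (t = 7*(5*(-2) - 4) = 7*(-10 - 4) = 7*(-14) = -98)
(5*j)*t = (5*(-178/7))*(-98) = -890/7*(-98) = 12460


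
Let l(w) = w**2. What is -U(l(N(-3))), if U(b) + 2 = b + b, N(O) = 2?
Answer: -6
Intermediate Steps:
U(b) = -2 + 2*b (U(b) = -2 + (b + b) = -2 + 2*b)
-U(l(N(-3))) = -(-2 + 2*2**2) = -(-2 + 2*4) = -(-2 + 8) = -1*6 = -6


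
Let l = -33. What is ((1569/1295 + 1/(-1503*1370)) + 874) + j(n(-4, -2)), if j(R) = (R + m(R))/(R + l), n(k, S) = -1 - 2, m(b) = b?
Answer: 233423763817/266654745 ≈ 875.38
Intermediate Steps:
n(k, S) = -3
j(R) = 2*R/(-33 + R) (j(R) = (R + R)/(R - 33) = (2*R)/(-33 + R) = 2*R/(-33 + R))
((1569/1295 + 1/(-1503*1370)) + 874) + j(n(-4, -2)) = ((1569/1295 + 1/(-1503*1370)) + 874) + 2*(-3)/(-33 - 3) = ((1569*(1/1295) - 1/1503*1/1370) + 874) + 2*(-3)/(-36) = ((1569/1295 - 1/2059110) + 874) + 2*(-3)*(-1/36) = (646148459/533309490 + 874) + ⅙ = 466758642719/533309490 + ⅙ = 233423763817/266654745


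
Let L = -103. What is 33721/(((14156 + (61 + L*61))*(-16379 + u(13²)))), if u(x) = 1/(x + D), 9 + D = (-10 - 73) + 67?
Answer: -2427912/9356467025 ≈ -0.00025949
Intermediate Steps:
D = -25 (D = -9 + ((-10 - 73) + 67) = -9 + (-83 + 67) = -9 - 16 = -25)
u(x) = 1/(-25 + x) (u(x) = 1/(x - 25) = 1/(-25 + x))
33721/(((14156 + (61 + L*61))*(-16379 + u(13²)))) = 33721/(((14156 + (61 - 103*61))*(-16379 + 1/(-25 + 13²)))) = 33721/(((14156 + (61 - 6283))*(-16379 + 1/(-25 + 169)))) = 33721/(((14156 - 6222)*(-16379 + 1/144))) = 33721/((7934*(-16379 + 1/144))) = 33721/((7934*(-2358575/144))) = 33721/(-9356467025/72) = 33721*(-72/9356467025) = -2427912/9356467025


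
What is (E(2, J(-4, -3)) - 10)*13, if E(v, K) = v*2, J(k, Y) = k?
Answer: -78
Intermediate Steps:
E(v, K) = 2*v
(E(2, J(-4, -3)) - 10)*13 = (2*2 - 10)*13 = (4 - 10)*13 = -6*13 = -78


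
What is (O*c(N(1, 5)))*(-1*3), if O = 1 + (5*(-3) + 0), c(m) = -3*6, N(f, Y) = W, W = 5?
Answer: -756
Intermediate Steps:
N(f, Y) = 5
c(m) = -18
O = -14 (O = 1 + (-15 + 0) = 1 - 15 = -14)
(O*c(N(1, 5)))*(-1*3) = (-14*(-18))*(-1*3) = 252*(-3) = -756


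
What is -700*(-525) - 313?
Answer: 367187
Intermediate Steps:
-700*(-525) - 313 = 367500 - 313 = 367187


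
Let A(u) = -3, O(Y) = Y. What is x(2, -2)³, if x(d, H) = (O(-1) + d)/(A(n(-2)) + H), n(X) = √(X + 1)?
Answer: -1/125 ≈ -0.0080000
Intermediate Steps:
n(X) = √(1 + X)
x(d, H) = (-1 + d)/(-3 + H)
x(2, -2)³ = ((-1 + 2)/(-3 - 2))³ = (1/(-5))³ = (-⅕*1)³ = (-⅕)³ = -1/125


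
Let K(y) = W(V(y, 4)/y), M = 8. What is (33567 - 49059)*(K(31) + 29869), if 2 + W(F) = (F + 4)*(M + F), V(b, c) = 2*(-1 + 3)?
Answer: -445153990956/961 ≈ -4.6322e+8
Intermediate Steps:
V(b, c) = 4 (V(b, c) = 2*2 = 4)
W(F) = -2 + (4 + F)*(8 + F) (W(F) = -2 + (F + 4)*(8 + F) = -2 + (4 + F)*(8 + F))
K(y) = 30 + 16/y² + 48/y (K(y) = 30 + (4/y)² + 12*(4/y) = 30 + 16/y² + 48/y)
(33567 - 49059)*(K(31) + 29869) = (33567 - 49059)*((30 + 16/31² + 48/31) + 29869) = -15492*((30 + 16*(1/961) + 48*(1/31)) + 29869) = -15492*((30 + 16/961 + 48/31) + 29869) = -15492*(30334/961 + 29869) = -15492*28734443/961 = -445153990956/961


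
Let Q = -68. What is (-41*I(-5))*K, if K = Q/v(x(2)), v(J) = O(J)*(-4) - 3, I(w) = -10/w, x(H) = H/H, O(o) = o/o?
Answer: -5576/7 ≈ -796.57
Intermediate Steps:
O(o) = 1
x(H) = 1
v(J) = -7 (v(J) = 1*(-4) - 3 = -4 - 3 = -7)
K = 68/7 (K = -68/(-7) = -68*(-⅐) = 68/7 ≈ 9.7143)
(-41*I(-5))*K = -(-410)/(-5)*(68/7) = -(-410)*(-1)/5*(68/7) = -41*2*(68/7) = -82*68/7 = -5576/7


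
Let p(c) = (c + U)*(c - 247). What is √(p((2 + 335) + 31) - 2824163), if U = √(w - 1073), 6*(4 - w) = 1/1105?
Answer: √(-122184137731500 + 802230*I*√46989932730)/6630 ≈ 1.1865 + 1667.2*I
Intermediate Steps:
w = 26519/6630 (w = 4 - ⅙/1105 = 4 - ⅙*1/1105 = 4 - 1/6630 = 26519/6630 ≈ 3.9998)
U = I*√46989932730/6630 (U = √(26519/6630 - 1073) = √(-7087471/6630) = I*√46989932730/6630 ≈ 32.696*I)
p(c) = (-247 + c)*(c + I*√46989932730/6630) (p(c) = (c + I*√46989932730/6630)*(c - 247) = (c + I*√46989932730/6630)*(-247 + c) = (-247 + c)*(c + I*√46989932730/6630))
√(p((2 + 335) + 31) - 2824163) = √((((2 + 335) + 31)² - 247*((2 + 335) + 31) - 19*I*√46989932730/510 + I*((2 + 335) + 31)*√46989932730/6630) - 2824163) = √(((337 + 31)² - 247*(337 + 31) - 19*I*√46989932730/510 + I*(337 + 31)*√46989932730/6630) - 2824163) = √((368² - 247*368 - 19*I*√46989932730/510 + (1/6630)*I*368*√46989932730) - 2824163) = √((135424 - 90896 - 19*I*√46989932730/510 + 184*I*√46989932730/3315) - 2824163) = √((44528 + 121*I*√46989932730/6630) - 2824163) = √(-2779635 + 121*I*√46989932730/6630)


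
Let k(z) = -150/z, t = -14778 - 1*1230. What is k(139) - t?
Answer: 2224962/139 ≈ 16007.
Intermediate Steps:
t = -16008 (t = -14778 - 1230 = -16008)
k(139) - t = -150/139 - 1*(-16008) = -150*1/139 + 16008 = -150/139 + 16008 = 2224962/139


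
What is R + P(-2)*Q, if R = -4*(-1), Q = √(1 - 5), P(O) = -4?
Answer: 4 - 8*I ≈ 4.0 - 8.0*I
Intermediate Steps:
Q = 2*I (Q = √(-4) = 2*I ≈ 2.0*I)
R = 4
R + P(-2)*Q = 4 - 8*I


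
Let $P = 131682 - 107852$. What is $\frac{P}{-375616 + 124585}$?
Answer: $- \frac{23830}{251031} \approx -0.094929$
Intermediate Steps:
$P = 23830$ ($P = 131682 - 107852 = 23830$)
$\frac{P}{-375616 + 124585} = \frac{23830}{-375616 + 124585} = \frac{23830}{-251031} = 23830 \left(- \frac{1}{251031}\right) = - \frac{23830}{251031}$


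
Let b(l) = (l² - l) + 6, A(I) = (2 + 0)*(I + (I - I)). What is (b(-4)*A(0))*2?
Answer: 0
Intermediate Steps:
A(I) = 2*I (A(I) = 2*(I + 0) = 2*I)
b(l) = 6 + l² - l
(b(-4)*A(0))*2 = ((6 + (-4)² - 1*(-4))*(2*0))*2 = ((6 + 16 + 4)*0)*2 = (26*0)*2 = 0*2 = 0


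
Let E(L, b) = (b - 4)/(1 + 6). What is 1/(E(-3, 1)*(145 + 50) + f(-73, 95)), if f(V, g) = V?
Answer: -7/1096 ≈ -0.0063869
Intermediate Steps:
E(L, b) = -4/7 + b/7 (E(L, b) = (-4 + b)/7 = (-4 + b)*(⅐) = -4/7 + b/7)
1/(E(-3, 1)*(145 + 50) + f(-73, 95)) = 1/((-4/7 + (⅐)*1)*(145 + 50) - 73) = 1/((-4/7 + ⅐)*195 - 73) = 1/(-3/7*195 - 73) = 1/(-585/7 - 73) = 1/(-1096/7) = -7/1096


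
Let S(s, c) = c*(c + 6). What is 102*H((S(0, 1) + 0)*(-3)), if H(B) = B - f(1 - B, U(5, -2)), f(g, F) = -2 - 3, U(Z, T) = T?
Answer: -1632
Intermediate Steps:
f(g, F) = -5
S(s, c) = c*(6 + c)
H(B) = 5 + B (H(B) = B - 1*(-5) = B + 5 = 5 + B)
102*H((S(0, 1) + 0)*(-3)) = 102*(5 + (1*(6 + 1) + 0)*(-3)) = 102*(5 + (1*7 + 0)*(-3)) = 102*(5 + (7 + 0)*(-3)) = 102*(5 + 7*(-3)) = 102*(5 - 21) = 102*(-16) = -1632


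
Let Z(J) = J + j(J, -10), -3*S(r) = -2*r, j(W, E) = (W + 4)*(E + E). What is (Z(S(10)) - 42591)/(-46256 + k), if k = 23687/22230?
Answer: 951392130/1028247193 ≈ 0.92526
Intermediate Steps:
k = 23687/22230 (k = 23687*(1/22230) = 23687/22230 ≈ 1.0655)
j(W, E) = 2*E*(4 + W) (j(W, E) = (4 + W)*(2*E) = 2*E*(4 + W))
S(r) = 2*r/3 (S(r) = -(-2)*r/3 = 2*r/3)
Z(J) = -80 - 19*J (Z(J) = J + 2*(-10)*(4 + J) = J + (-80 - 20*J) = -80 - 19*J)
(Z(S(10)) - 42591)/(-46256 + k) = ((-80 - 38*10/3) - 42591)/(-46256 + 23687/22230) = ((-80 - 19*20/3) - 42591)/(-1028247193/22230) = ((-80 - 380/3) - 42591)*(-22230/1028247193) = (-620/3 - 42591)*(-22230/1028247193) = -128393/3*(-22230/1028247193) = 951392130/1028247193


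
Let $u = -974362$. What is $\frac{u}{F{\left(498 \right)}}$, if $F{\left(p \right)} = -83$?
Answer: $\frac{974362}{83} \approx 11739.0$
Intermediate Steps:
$\frac{u}{F{\left(498 \right)}} = - \frac{974362}{-83} = \left(-974362\right) \left(- \frac{1}{83}\right) = \frac{974362}{83}$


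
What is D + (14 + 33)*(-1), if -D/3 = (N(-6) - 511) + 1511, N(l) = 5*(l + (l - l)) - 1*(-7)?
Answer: -2978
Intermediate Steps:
N(l) = 7 + 5*l (N(l) = 5*(l + 0) + 7 = 5*l + 7 = 7 + 5*l)
D = -2931 (D = -3*(((7 + 5*(-6)) - 511) + 1511) = -3*(((7 - 30) - 511) + 1511) = -3*((-23 - 511) + 1511) = -3*(-534 + 1511) = -3*977 = -2931)
D + (14 + 33)*(-1) = -2931 + (14 + 33)*(-1) = -2931 + 47*(-1) = -2931 - 47 = -2978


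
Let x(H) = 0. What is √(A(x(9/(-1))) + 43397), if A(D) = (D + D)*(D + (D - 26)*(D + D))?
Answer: √43397 ≈ 208.32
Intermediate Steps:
A(D) = 2*D*(D + 2*D*(-26 + D)) (A(D) = (2*D)*(D + (-26 + D)*(2*D)) = (2*D)*(D + 2*D*(-26 + D)) = 2*D*(D + 2*D*(-26 + D)))
√(A(x(9/(-1))) + 43397) = √(0²*(-102 + 4*0) + 43397) = √(0*(-102 + 0) + 43397) = √(0*(-102) + 43397) = √(0 + 43397) = √43397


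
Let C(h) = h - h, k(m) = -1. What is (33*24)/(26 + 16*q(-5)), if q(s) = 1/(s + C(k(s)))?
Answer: 660/19 ≈ 34.737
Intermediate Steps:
C(h) = 0
q(s) = 1/s (q(s) = 1/(s + 0) = 1/s)
(33*24)/(26 + 16*q(-5)) = (33*24)/(26 + 16/(-5)) = 792/(26 + 16*(-⅕)) = 792/(26 - 16/5) = 792/(114/5) = 792*(5/114) = 660/19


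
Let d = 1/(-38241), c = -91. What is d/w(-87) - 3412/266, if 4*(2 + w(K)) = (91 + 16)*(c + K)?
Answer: -88790477668/6922118133 ≈ -12.827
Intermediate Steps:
w(K) = -9745/4 + 107*K/4 (w(K) = -2 + ((91 + 16)*(-91 + K))/4 = -2 + (107*(-91 + K))/4 = -2 + (-9737 + 107*K)/4 = -2 + (-9737/4 + 107*K/4) = -9745/4 + 107*K/4)
d = -1/38241 ≈ -2.6150e-5
d/w(-87) - 3412/266 = -1/(38241*(-9745/4 + (107/4)*(-87))) - 3412/266 = -1/(38241*(-9745/4 - 9309/4)) - 3412*1/266 = -1/(38241*(-9527/2)) - 1706/133 = -1/38241*(-2/9527) - 1706/133 = 2/364322007 - 1706/133 = -88790477668/6922118133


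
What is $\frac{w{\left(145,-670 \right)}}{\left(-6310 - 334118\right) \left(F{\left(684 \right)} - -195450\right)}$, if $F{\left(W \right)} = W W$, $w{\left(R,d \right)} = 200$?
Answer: $- \frac{25}{28225991871} \approx -8.8571 \cdot 10^{-10}$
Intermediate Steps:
$F{\left(W \right)} = W^{2}$
$\frac{w{\left(145,-670 \right)}}{\left(-6310 - 334118\right) \left(F{\left(684 \right)} - -195450\right)} = \frac{200}{\left(-6310 - 334118\right) \left(684^{2} - -195450\right)} = \frac{200}{\left(-340428\right) \left(467856 + \left(-37653 + 233103\right)\right)} = \frac{200}{\left(-340428\right) \left(467856 + 195450\right)} = \frac{200}{\left(-340428\right) 663306} = \frac{200}{-225807934968} = 200 \left(- \frac{1}{225807934968}\right) = - \frac{25}{28225991871}$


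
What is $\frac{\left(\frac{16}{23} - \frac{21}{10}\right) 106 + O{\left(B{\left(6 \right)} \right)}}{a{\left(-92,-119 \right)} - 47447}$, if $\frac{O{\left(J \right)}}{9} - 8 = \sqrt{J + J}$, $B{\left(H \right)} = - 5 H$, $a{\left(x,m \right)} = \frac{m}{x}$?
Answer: $\frac{35356}{21825025} - \frac{1656 i \sqrt{15}}{4365005} \approx 0.00162 - 0.0014693 i$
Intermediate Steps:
$O{\left(J \right)} = 72 + 9 \sqrt{2} \sqrt{J}$ ($O{\left(J \right)} = 72 + 9 \sqrt{J + J} = 72 + 9 \sqrt{2 J} = 72 + 9 \sqrt{2} \sqrt{J}$)
$\frac{\left(\frac{16}{23} - \frac{21}{10}\right) 106 + O{\left(B{\left(6 \right)} \right)}}{a{\left(-92,-119 \right)} - 47447} = \frac{\left(\frac{16}{23} - \frac{21}{10}\right) 106 + \left(72 + 9 \sqrt{2} \sqrt{\left(-5\right) 6}\right)}{- \frac{119}{-92} - 47447} = \frac{\left(16 \cdot \frac{1}{23} - \frac{21}{10}\right) 106 + \left(72 + 9 \sqrt{2} \sqrt{-30}\right)}{\left(-119\right) \left(- \frac{1}{92}\right) - 47447} = \frac{\left(\frac{16}{23} - \frac{21}{10}\right) 106 + \left(72 + 9 \sqrt{2} i \sqrt{30}\right)}{\frac{119}{92} - 47447} = \frac{\left(- \frac{323}{230}\right) 106 + \left(72 + 18 i \sqrt{15}\right)}{- \frac{4365005}{92}} = \left(- \frac{17119}{115} + \left(72 + 18 i \sqrt{15}\right)\right) \left(- \frac{92}{4365005}\right) = \left(- \frac{8839}{115} + 18 i \sqrt{15}\right) \left(- \frac{92}{4365005}\right) = \frac{35356}{21825025} - \frac{1656 i \sqrt{15}}{4365005}$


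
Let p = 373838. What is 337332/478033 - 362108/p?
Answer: -23496026674/89353450327 ≈ -0.26296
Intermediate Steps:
337332/478033 - 362108/p = 337332/478033 - 362108/373838 = 337332*(1/478033) - 362108*1/373838 = 337332/478033 - 181054/186919 = -23496026674/89353450327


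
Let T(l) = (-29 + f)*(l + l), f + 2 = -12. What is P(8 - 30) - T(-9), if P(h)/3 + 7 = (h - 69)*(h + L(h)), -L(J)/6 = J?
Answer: -30825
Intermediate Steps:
f = -14 (f = -2 - 12 = -14)
L(J) = -6*J
T(l) = -86*l (T(l) = (-29 - 14)*(l + l) = -86*l)
P(h) = -21 - 15*h*(-69 + h) (P(h) = -21 + 3*((h - 69)*(h - 6*h)) = -21 + 3*((-69 + h)*(-5*h)) = -21 + 3*(-5*h*(-69 + h)) = -21 - 15*h*(-69 + h))
P(8 - 30) - T(-9) = (-21 - 15*(8 - 30)² + 1035*(8 - 30)) - (-86)*(-9) = (-21 - 15*(-22)² + 1035*(-22)) - 1*774 = (-21 - 15*484 - 22770) - 774 = (-21 - 7260 - 22770) - 774 = -30051 - 774 = -30825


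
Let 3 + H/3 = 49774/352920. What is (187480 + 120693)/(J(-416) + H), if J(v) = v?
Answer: -18126735860/24973613 ≈ -725.84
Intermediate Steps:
H = -504493/58820 (H = -9 + 3*(49774/352920) = -9 + 3*(49774*(1/352920)) = -9 + 3*(24887/176460) = -9 + 24887/58820 = -504493/58820 ≈ -8.5769)
(187480 + 120693)/(J(-416) + H) = (187480 + 120693)/(-416 - 504493/58820) = 308173/(-24973613/58820) = 308173*(-58820/24973613) = -18126735860/24973613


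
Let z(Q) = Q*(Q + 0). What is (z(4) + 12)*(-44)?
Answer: -1232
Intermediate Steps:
z(Q) = Q² (z(Q) = Q*Q = Q²)
(z(4) + 12)*(-44) = (4² + 12)*(-44) = (16 + 12)*(-44) = 28*(-44) = -1232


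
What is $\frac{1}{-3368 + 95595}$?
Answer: $\frac{1}{92227} \approx 1.0843 \cdot 10^{-5}$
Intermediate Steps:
$\frac{1}{-3368 + 95595} = \frac{1}{92227}$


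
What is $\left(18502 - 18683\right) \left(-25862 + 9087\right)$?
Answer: $3036275$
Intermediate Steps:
$\left(18502 - 18683\right) \left(-25862 + 9087\right) = \left(-181\right) \left(-16775\right) = 3036275$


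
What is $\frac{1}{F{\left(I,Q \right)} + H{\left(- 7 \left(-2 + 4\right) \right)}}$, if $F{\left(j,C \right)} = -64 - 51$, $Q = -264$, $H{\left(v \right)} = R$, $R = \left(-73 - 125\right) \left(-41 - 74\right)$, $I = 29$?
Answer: $\frac{1}{22655} \approx 4.414 \cdot 10^{-5}$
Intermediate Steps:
$R = 22770$ ($R = \left(-198\right) \left(-115\right) = 22770$)
$H{\left(v \right)} = 22770$
$F{\left(j,C \right)} = -115$
$\frac{1}{F{\left(I,Q \right)} + H{\left(- 7 \left(-2 + 4\right) \right)}} = \frac{1}{-115 + 22770} = \frac{1}{22655}$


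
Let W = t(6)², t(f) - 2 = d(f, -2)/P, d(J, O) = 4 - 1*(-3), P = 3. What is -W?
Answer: -169/9 ≈ -18.778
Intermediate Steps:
d(J, O) = 7 (d(J, O) = 4 + 3 = 7)
t(f) = 13/3 (t(f) = 2 + 7/3 = 13/3)
W = 169/9 (W = (13/3)² = 169/9 ≈ 18.778)
-W = -1*169/9 = -169/9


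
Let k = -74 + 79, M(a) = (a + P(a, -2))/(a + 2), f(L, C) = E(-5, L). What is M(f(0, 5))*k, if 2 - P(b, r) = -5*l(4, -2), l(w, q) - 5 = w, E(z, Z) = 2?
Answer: 245/4 ≈ 61.250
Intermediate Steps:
l(w, q) = 5 + w
f(L, C) = 2
P(b, r) = 47 (P(b, r) = 2 - (-5)*(5 + 4) = 2 - (-5)*9 = 2 - 1*(-45) = 2 + 45 = 47)
M(a) = (47 + a)/(2 + a) (M(a) = (a + 47)/(a + 2) = (47 + a)/(2 + a))
k = 5
M(f(0, 5))*k = ((47 + 2)/(2 + 2))*5 = (49/4)*5 = 245/4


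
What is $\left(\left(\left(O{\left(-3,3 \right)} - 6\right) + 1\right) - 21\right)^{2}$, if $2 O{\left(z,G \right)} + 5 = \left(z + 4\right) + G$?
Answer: $\frac{2809}{4} \approx 702.25$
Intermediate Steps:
$O{\left(z,G \right)} = - \frac{1}{2} + \frac{G}{2} + \frac{z}{2}$ ($O{\left(z,G \right)} = - \frac{5}{2} + \frac{\left(z + 4\right) + G}{2} = - \frac{5}{2} + \frac{\left(4 + z\right) + G}{2} = - \frac{5}{2} + \frac{4 + G + z}{2} = - \frac{5}{2} + \left(2 + \frac{G}{2} + \frac{z}{2}\right) = - \frac{1}{2} + \frac{G}{2} + \frac{z}{2}$)
$\left(\left(\left(O{\left(-3,3 \right)} - 6\right) + 1\right) - 21\right)^{2} = \left(\left(\left(\left(- \frac{1}{2} + \frac{1}{2} \cdot 3 + \frac{1}{2} \left(-3\right)\right) - 6\right) + 1\right) - 21\right)^{2} = \left(\left(\left(\left(- \frac{1}{2} + \frac{3}{2} - \frac{3}{2}\right) - 6\right) + 1\right) - 21\right)^{2} = \left(\left(\left(- \frac{1}{2} - 6\right) + 1\right) - 21\right)^{2} = \left(\left(- \frac{13}{2} + 1\right) - 21\right)^{2} = \left(- \frac{11}{2} - 21\right)^{2} = \left(- \frac{53}{2}\right)^{2} = \frac{2809}{4}$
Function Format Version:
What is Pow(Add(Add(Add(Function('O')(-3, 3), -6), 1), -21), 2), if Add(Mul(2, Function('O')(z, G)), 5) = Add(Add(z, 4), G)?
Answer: Rational(2809, 4) ≈ 702.25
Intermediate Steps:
Function('O')(z, G) = Add(Rational(-1, 2), Mul(Rational(1, 2), G), Mul(Rational(1, 2), z)) (Function('O')(z, G) = Add(Rational(-5, 2), Mul(Rational(1, 2), Add(Add(z, 4), G))) = Add(Rational(-5, 2), Mul(Rational(1, 2), Add(Add(4, z), G))) = Add(Rational(-5, 2), Mul(Rational(1, 2), Add(4, G, z))) = Add(Rational(-5, 2), Add(2, Mul(Rational(1, 2), G), Mul(Rational(1, 2), z))) = Add(Rational(-1, 2), Mul(Rational(1, 2), G), Mul(Rational(1, 2), z)))
Pow(Add(Add(Add(Function('O')(-3, 3), -6), 1), -21), 2) = Pow(Add(Add(Add(Add(Rational(-1, 2), Mul(Rational(1, 2), 3), Mul(Rational(1, 2), -3)), -6), 1), -21), 2) = Pow(Add(Add(Add(Add(Rational(-1, 2), Rational(3, 2), Rational(-3, 2)), -6), 1), -21), 2) = Pow(Add(Add(Add(Rational(-1, 2), -6), 1), -21), 2) = Pow(Add(Add(Rational(-13, 2), 1), -21), 2) = Pow(Add(Rational(-11, 2), -21), 2) = Pow(Rational(-53, 2), 2) = Rational(2809, 4)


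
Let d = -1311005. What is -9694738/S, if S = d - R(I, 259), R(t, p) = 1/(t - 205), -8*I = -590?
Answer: 5089737450/688277621 ≈ 7.3949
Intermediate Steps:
I = 295/4 (I = -1/8*(-590) = 295/4 ≈ 73.750)
R(t, p) = 1/(-205 + t)
S = -688277621/525 (S = -1311005 - 1/(-205 + 295/4) = -1311005 - 1/(-525/4) = -1311005 - 1*(-4/525) = -1311005 + 4/525 = -688277621/525 ≈ -1.3110e+6)
-9694738/S = -9694738/(-688277621/525) = -9694738*(-525/688277621) = 5089737450/688277621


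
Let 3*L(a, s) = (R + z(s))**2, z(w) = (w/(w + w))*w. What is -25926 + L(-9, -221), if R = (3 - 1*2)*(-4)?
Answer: -258671/12 ≈ -21556.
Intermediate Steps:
R = -4 (R = (3 - 2)*(-4) = 1*(-4) = -4)
z(w) = w/2 (z(w) = (w/((2*w)))*w = (w*(1/(2*w)))*w = w/2)
L(a, s) = (-4 + s/2)**2/3
-25926 + L(-9, -221) = -25926 + (-8 - 221)**2/12 = -25926 + (1/12)*(-229)**2 = -25926 + (1/12)*52441 = -25926 + 52441/12 = -258671/12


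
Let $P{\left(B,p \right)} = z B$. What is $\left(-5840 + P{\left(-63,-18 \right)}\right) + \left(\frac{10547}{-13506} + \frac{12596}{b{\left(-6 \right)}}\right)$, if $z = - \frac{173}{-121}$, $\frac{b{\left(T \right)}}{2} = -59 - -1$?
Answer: $- \frac{286224557383}{47392554} \approx -6039.4$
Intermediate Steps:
$b{\left(T \right)} = -116$ ($b{\left(T \right)} = 2 \left(-59 - -1\right) = 2 \left(-59 + 1\right) = 2 \left(-58\right) = -116$)
$z = \frac{173}{121}$ ($z = \left(-173\right) \left(- \frac{1}{121}\right) = \frac{173}{121} \approx 1.4298$)
$P{\left(B,p \right)} = \frac{173 B}{121}$
$\left(-5840 + P{\left(-63,-18 \right)}\right) + \left(\frac{10547}{-13506} + \frac{12596}{b{\left(-6 \right)}}\right) = \left(-5840 + \frac{173}{121} \left(-63\right)\right) + \left(\frac{10547}{-13506} + \frac{12596}{-116}\right) = \left(-5840 - \frac{10899}{121}\right) + \left(10547 \left(- \frac{1}{13506}\right) + 12596 \left(- \frac{1}{116}\right)\right) = - \frac{717539}{121} - \frac{42836257}{391674} = - \frac{286224557383}{47392554}$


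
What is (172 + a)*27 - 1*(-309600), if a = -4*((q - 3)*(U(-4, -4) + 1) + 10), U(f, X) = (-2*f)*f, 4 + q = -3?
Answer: 279684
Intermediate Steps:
q = -7 (q = -4 - 3 = -7)
U(f, X) = -2*f²
a = -1280 (a = -4*((-7 - 3)*(-2*(-4)² + 1) + 10) = -4*(-10*(-2*16 + 1) + 10) = -4*(-10*(-32 + 1) + 10) = -4*(-10*(-31) + 10) = -4*(310 + 10) = -4*320 = -1280)
(172 + a)*27 - 1*(-309600) = (172 - 1280)*27 - 1*(-309600) = -1108*27 + 309600 = -29916 + 309600 = 279684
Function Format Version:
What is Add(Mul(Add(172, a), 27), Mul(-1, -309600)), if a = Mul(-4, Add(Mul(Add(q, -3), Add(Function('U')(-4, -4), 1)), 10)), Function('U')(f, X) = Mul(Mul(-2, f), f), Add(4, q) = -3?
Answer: 279684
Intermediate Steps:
q = -7 (q = Add(-4, -3) = -7)
Function('U')(f, X) = Mul(-2, Pow(f, 2))
a = -1280 (a = Mul(-4, Add(Mul(Add(-7, -3), Add(Mul(-2, Pow(-4, 2)), 1)), 10)) = Mul(-4, Add(Mul(-10, Add(Mul(-2, 16), 1)), 10)) = Mul(-4, Add(Mul(-10, Add(-32, 1)), 10)) = Mul(-4, Add(Mul(-10, -31), 10)) = Mul(-4, Add(310, 10)) = Mul(-4, 320) = -1280)
Add(Mul(Add(172, a), 27), Mul(-1, -309600)) = Add(Mul(Add(172, -1280), 27), Mul(-1, -309600)) = Add(Mul(-1108, 27), 309600) = Add(-29916, 309600) = 279684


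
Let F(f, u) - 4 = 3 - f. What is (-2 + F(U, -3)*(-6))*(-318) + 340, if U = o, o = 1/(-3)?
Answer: 14968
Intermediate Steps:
o = -⅓ (o = 1*(-⅓) = -⅓ ≈ -0.33333)
U = -⅓ ≈ -0.33333
F(f, u) = 7 - f (F(f, u) = 4 + (3 - f) = 7 - f)
(-2 + F(U, -3)*(-6))*(-318) + 340 = (-2 + (7 - 1*(-⅓))*(-6))*(-318) + 340 = (-2 + (7 + ⅓)*(-6))*(-318) + 340 = (-2 + (22/3)*(-6))*(-318) + 340 = (-2 - 44)*(-318) + 340 = -46*(-318) + 340 = 14628 + 340 = 14968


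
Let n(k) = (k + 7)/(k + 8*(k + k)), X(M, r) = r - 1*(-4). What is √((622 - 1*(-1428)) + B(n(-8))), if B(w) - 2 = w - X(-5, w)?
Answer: 32*√2 ≈ 45.255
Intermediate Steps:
X(M, r) = 4 + r (X(M, r) = r + 4 = 4 + r)
n(k) = (7 + k)/(17*k) (n(k) = (7 + k)/(k + 8*(2*k)) = (7 + k)/(k + 16*k) = (7 + k)/((17*k)) = (7 + k)*(1/(17*k)) = (7 + k)/(17*k))
B(w) = -2 (B(w) = 2 + (w - (4 + w)) = 2 + (w + (-4 - w)) = 2 - 4 = -2)
√((622 - 1*(-1428)) + B(n(-8))) = √((622 - 1*(-1428)) - 2) = √((622 + 1428) - 2) = √(2050 - 2) = √2048 = 32*√2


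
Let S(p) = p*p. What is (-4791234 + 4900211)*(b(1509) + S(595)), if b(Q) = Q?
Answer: 38745028718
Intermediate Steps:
S(p) = p**2
(-4791234 + 4900211)*(b(1509) + S(595)) = (-4791234 + 4900211)*(1509 + 595**2) = 108977*(1509 + 354025) = 108977*355534 = 38745028718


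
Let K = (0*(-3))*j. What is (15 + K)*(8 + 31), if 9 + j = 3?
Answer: 585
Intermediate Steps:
j = -6 (j = -9 + 3 = -6)
K = 0 (K = (0*(-3))*(-6) = 0*(-6) = 0)
(15 + K)*(8 + 31) = (15 + 0)*(8 + 31) = 15*39 = 585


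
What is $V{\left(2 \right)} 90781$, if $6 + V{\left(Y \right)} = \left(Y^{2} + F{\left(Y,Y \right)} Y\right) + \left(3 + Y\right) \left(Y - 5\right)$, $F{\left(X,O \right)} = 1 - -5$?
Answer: $-453905$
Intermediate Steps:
$F{\left(X,O \right)} = 6$ ($F{\left(X,O \right)} = 1 + 5 = 6$)
$V{\left(Y \right)} = -6 + Y^{2} + 6 Y + \left(-5 + Y\right) \left(3 + Y\right)$ ($V{\left(Y \right)} = -6 + \left(\left(Y^{2} + 6 Y\right) + \left(3 + Y\right) \left(Y - 5\right)\right) = -6 + \left(\left(Y^{2} + 6 Y\right) + \left(3 + Y\right) \left(-5 + Y\right)\right) = -6 + \left(\left(Y^{2} + 6 Y\right) + \left(-5 + Y\right) \left(3 + Y\right)\right) = -6 + \left(Y^{2} + 6 Y + \left(-5 + Y\right) \left(3 + Y\right)\right) = -6 + Y^{2} + 6 Y + \left(-5 + Y\right) \left(3 + Y\right)$)
$V{\left(2 \right)} 90781 = \left(-21 + 2 \cdot 2^{2} + 4 \cdot 2\right) 90781 = \left(-21 + 2 \cdot 4 + 8\right) 90781 = \left(-21 + 8 + 8\right) 90781 = \left(-5\right) 90781 = -453905$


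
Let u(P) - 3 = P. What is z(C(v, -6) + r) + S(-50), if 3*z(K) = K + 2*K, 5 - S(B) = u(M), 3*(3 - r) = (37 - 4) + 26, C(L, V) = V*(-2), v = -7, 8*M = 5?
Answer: -79/24 ≈ -3.2917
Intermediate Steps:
M = 5/8 (M = (1/8)*5 = 5/8 ≈ 0.62500)
u(P) = 3 + P
C(L, V) = -2*V
r = -50/3 (r = 3 - ((37 - 4) + 26)/3 = 3 - (33 + 26)/3 = 3 - 1/3*59 = 3 - 59/3 = -50/3 ≈ -16.667)
S(B) = 11/8 (S(B) = 5 - (3 + 5/8) = 5 - 1*29/8 = 5 - 29/8 = 11/8)
z(K) = K (z(K) = (K + 2*K)/3 = (3*K)/3 = K)
z(C(v, -6) + r) + S(-50) = (-2*(-6) - 50/3) + 11/8 = (12 - 50/3) + 11/8 = -14/3 + 11/8 = -79/24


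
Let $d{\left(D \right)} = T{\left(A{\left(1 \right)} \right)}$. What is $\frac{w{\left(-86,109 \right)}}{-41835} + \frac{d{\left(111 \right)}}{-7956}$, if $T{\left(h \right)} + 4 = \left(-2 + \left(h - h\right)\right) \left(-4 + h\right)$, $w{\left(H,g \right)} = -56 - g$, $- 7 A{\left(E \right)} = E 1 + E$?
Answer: $\frac{130841}{38831247} \approx 0.0033695$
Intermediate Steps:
$A{\left(E \right)} = - \frac{2 E}{7}$ ($A{\left(E \right)} = - \frac{E 1 + E}{7} = - \frac{E + E}{7} = - \frac{2 E}{7}$)
$T{\left(h \right)} = 4 - 2 h$ ($T{\left(h \right)} = -4 + \left(-2 + \left(h - h\right)\right) \left(-4 + h\right) = -4 + \left(-2 + 0\right) \left(-4 + h\right) = -4 - 2 \left(-4 + h\right) = -4 - \left(-8 + 2 h\right) = 4 - 2 h$)
$d{\left(D \right)} = \frac{32}{7}$ ($d{\left(D \right)} = 4 - 2 \left(\left(- \frac{2}{7}\right) 1\right) = 4 - - \frac{4}{7} = 4 + \frac{4}{7} = \frac{32}{7}$)
$\frac{w{\left(-86,109 \right)}}{-41835} + \frac{d{\left(111 \right)}}{-7956} = \frac{-56 - 109}{-41835} + \frac{32}{7 \left(-7956\right)} = \left(-56 - 109\right) \left(- \frac{1}{41835}\right) + \frac{32}{7} \left(- \frac{1}{7956}\right) = \left(-165\right) \left(- \frac{1}{41835}\right) - \frac{8}{13923} = \frac{11}{2789} - \frac{8}{13923} = \frac{130841}{38831247}$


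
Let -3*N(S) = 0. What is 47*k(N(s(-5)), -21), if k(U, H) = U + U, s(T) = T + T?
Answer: 0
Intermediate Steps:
s(T) = 2*T
N(S) = 0 (N(S) = -⅓*0 = 0)
k(U, H) = 2*U
47*k(N(s(-5)), -21) = 47*(2*0) = 47*0 = 0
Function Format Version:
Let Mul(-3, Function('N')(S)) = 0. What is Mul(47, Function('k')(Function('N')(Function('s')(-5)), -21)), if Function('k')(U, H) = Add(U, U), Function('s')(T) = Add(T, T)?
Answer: 0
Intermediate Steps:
Function('s')(T) = Mul(2, T)
Function('N')(S) = 0 (Function('N')(S) = Mul(Rational(-1, 3), 0) = 0)
Function('k')(U, H) = Mul(2, U)
Mul(47, Function('k')(Function('N')(Function('s')(-5)), -21)) = Mul(47, Mul(2, 0)) = Mul(47, 0) = 0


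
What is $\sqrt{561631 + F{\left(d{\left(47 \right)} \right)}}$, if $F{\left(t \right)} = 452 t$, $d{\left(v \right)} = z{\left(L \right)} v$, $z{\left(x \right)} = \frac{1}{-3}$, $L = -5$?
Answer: $\frac{\sqrt{4990947}}{3} \approx 744.68$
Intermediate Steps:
$z{\left(x \right)} = - \frac{1}{3}$
$d{\left(v \right)} = - \frac{v}{3}$
$\sqrt{561631 + F{\left(d{\left(47 \right)} \right)}} = \sqrt{561631 + 452 \left(\left(- \frac{1}{3}\right) 47\right)} = \sqrt{561631 + 452 \left(- \frac{47}{3}\right)} = \sqrt{561631 - \frac{21244}{3}} = \sqrt{\frac{1663649}{3}} = \frac{\sqrt{4990947}}{3}$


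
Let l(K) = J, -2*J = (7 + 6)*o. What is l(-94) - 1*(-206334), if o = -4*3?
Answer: 206412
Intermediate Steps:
o = -12
J = 78 (J = -(7 + 6)*(-12)/2 = -13*(-12)/2 = -½*(-156) = 78)
l(K) = 78
l(-94) - 1*(-206334) = 78 - 1*(-206334) = 78 + 206334 = 206412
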